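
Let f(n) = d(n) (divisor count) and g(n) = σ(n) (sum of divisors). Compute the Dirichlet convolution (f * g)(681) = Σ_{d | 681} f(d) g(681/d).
(d * σ)(681) = 1380

Divisors of 681: [1, 3, 227, 681]. For each d | 681:
  d = 1: d(1) · σ(681/1) = 1 · 912 = 912
  d = 3: d(3) · σ(681/3) = 2 · 228 = 456
  d = 227: d(227) · σ(681/227) = 2 · 4 = 8
  d = 681: d(681) · σ(681/681) = 4 · 1 = 4
Summing: (d * σ)(681) = 912 + 456 + 8 + 4 = 1380.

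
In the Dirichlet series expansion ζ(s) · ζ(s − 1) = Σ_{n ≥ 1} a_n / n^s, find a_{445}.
σ(445) = 540

In the product (Σ m^0/m^s)(Σ k / k^s) = Σ (Σ_{d | n} d) / n^s, the coefficient of 1/n^s is σ(n) = Σ_{d | n} d. For n = 445, divisors are [1, 5, 89, 445]; summing: σ(445) = 540.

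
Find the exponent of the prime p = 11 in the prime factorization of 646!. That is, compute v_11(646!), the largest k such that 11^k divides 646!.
v_11(646!) = 63

Legendre's formula: v_p(n!) = Σ_{k ≥ 1} ⌊n / p^k⌋. For p = 11, n = 646, the terms are:
  ⌊646/11^1⌋ = ⌊646/11⌋ = 58
  ⌊646/11^2⌋ = ⌊646/121⌋ = 5
(the next term ⌊646/11^3⌋ = 0, terminating the sum). Summing: v_11(646!) = 58 + 5 = 63.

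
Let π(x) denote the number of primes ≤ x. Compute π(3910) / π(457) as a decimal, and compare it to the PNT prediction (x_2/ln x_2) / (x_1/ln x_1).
π(3910)/π(457) = 540/88 ≈ 6.1364;  PNT prediction ≈ 6.3354.

π(457) = 88 and π(3910) = 540, so π(3910)/π(457) ≈ 6.1364. The PNT-predicted ratio is (3910/ln(3910)) / (457/ln(457)) ≈ 6.3354. The two agree to within a few percent, as expected.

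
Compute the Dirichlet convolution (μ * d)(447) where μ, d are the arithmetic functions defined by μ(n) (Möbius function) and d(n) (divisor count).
(μ * d)(447) = 1

Divisors of 447: [1, 3, 149, 447]. For each d | 447:
  d = 1: μ(1) · d(447/1) = 1 · 4 = 4
  d = 3: μ(3) · d(447/3) = -1 · 2 = -2
  d = 149: μ(149) · d(447/149) = -1 · 2 = -2
  d = 447: μ(447) · d(447/447) = 1 · 1 = 1
Summing: (μ * d)(447) = 4 + -2 + -2 + 1 = 1.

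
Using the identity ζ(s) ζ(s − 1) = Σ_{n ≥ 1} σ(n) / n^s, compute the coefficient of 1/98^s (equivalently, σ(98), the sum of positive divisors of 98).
σ(98) = 171

In the product (Σ m^0/m^s)(Σ k / k^s) = Σ (Σ_{d | n} d) / n^s, the coefficient of 1/n^s is σ(n) = Σ_{d | n} d. For n = 98, divisors are [1, 2, 7, 14, 49, 98]; summing: σ(98) = 171.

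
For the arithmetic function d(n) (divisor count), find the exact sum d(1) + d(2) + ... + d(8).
Σ_{n ≤ 8} d(n) = 20

Compute d(n) for each 1 ≤ n ≤ 8: d(1) = 1, d(2) = 2, d(3) = 2, d(4) = 3, d(5) = 2, d(6) = 4, d(7) = 2, d(8) = 4. Summing all 8 values: 20. (Dirichlet's divisor formula: Σ_{n ≤ x} d(n) = x ln(x) + (2γ − 1) x + O(√x). For x = 8, the asymptotic estimate is ≈ 17.87.)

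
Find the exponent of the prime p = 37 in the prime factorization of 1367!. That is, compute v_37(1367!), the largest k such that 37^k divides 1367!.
v_37(1367!) = 36

Legendre's formula: v_p(n!) = Σ_{k ≥ 1} ⌊n / p^k⌋. For p = 37, n = 1367, the terms are:
  ⌊1367/37^1⌋ = ⌊1367/37⌋ = 36
(the next term ⌊1367/37^2⌋ = 0, terminating the sum). Summing: v_37(1367!) = 36 = 36.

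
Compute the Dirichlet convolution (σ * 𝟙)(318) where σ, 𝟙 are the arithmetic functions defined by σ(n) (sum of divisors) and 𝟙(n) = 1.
(σ * 𝟙)(318) = 1100

Divisors of 318: [1, 2, 3, 6, 53, 106, 159, 318]. For each d | 318:
  d = 1: σ(1) · 𝟙(318/1) = 1 · 1 = 1
  d = 2: σ(2) · 𝟙(318/2) = 3 · 1 = 3
  d = 3: σ(3) · 𝟙(318/3) = 4 · 1 = 4
  d = 6: σ(6) · 𝟙(318/6) = 12 · 1 = 12
  d = 53: σ(53) · 𝟙(318/53) = 54 · 1 = 54
  d = 106: σ(106) · 𝟙(318/106) = 162 · 1 = 162
  d = 159: σ(159) · 𝟙(318/159) = 216 · 1 = 216
  d = 318: σ(318) · 𝟙(318/318) = 648 · 1 = 648
Summing: (σ * 𝟙)(318) = 1 + 3 + 4 + 12 + 54 + 162 + 216 + 648 = 1100.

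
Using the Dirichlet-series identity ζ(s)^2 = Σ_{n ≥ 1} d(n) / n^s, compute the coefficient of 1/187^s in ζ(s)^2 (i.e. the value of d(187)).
d(187) = 4

ζ(s)^2 = (Σ 1/m^s)(Σ 1/k^s). The coefficient of 1/n^s in the product is the number of ordered pairs (m, k) with mk = n, which equals d(n). For n = 187, divisors are [1, 11, 17, 187], so d(187) = 4.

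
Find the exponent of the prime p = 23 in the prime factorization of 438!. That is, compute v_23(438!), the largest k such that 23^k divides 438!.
v_23(438!) = 19

Legendre's formula: v_p(n!) = Σ_{k ≥ 1} ⌊n / p^k⌋. For p = 23, n = 438, the terms are:
  ⌊438/23^1⌋ = ⌊438/23⌋ = 19
(the next term ⌊438/23^2⌋ = 0, terminating the sum). Summing: v_23(438!) = 19 = 19.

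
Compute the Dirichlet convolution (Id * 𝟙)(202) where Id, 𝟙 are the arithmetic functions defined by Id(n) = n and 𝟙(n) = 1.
(Id * 𝟙)(202) = 306

Divisors of 202: [1, 2, 101, 202]. For each d | 202:
  d = 1: Id(1) · 𝟙(202/1) = 1 · 1 = 1
  d = 2: Id(2) · 𝟙(202/2) = 2 · 1 = 2
  d = 101: Id(101) · 𝟙(202/101) = 101 · 1 = 101
  d = 202: Id(202) · 𝟙(202/202) = 202 · 1 = 202
Summing: (Id * 𝟙)(202) = 1 + 2 + 101 + 202 = 306.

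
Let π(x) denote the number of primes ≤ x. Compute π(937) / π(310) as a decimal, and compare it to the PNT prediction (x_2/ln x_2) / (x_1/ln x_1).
π(937)/π(310) = 159/63 ≈ 2.5238;  PNT prediction ≈ 2.5340.

π(310) = 63 and π(937) = 159, so π(937)/π(310) ≈ 2.5238. The PNT-predicted ratio is (937/ln(937)) / (310/ln(310)) ≈ 2.5340. The two agree to within a few percent, as expected.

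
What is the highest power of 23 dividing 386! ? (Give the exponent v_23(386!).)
v_23(386!) = 16

Legendre's formula: v_p(n!) = Σ_{k ≥ 1} ⌊n / p^k⌋. For p = 23, n = 386, the terms are:
  ⌊386/23^1⌋ = ⌊386/23⌋ = 16
(the next term ⌊386/23^2⌋ = 0, terminating the sum). Summing: v_23(386!) = 16 = 16.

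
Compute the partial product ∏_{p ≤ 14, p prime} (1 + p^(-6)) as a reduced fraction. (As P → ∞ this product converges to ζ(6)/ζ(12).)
∏ = 261167492243135861/256778456493448890

The primes p ≤ 14 are [2, 3, 5, 7, 11, 13]. For each, (1 + 1/p^6) = (p^6 + 1)/p^6. Multiplying these fractions over p ∈ [2, 3, 5, 7, 11, 13] gives 261167492243135861/256778456493448890. (In the limit P → ∞ this tends to ζ(6)/ζ(12).)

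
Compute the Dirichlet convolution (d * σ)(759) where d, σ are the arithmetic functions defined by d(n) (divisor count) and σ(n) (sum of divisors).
(d * σ)(759) = 2184

Divisors of 759: [1, 3, 11, 23, 33, 69, 253, 759]. For each d | 759:
  d = 1: d(1) · σ(759/1) = 1 · 1152 = 1152
  d = 3: d(3) · σ(759/3) = 2 · 288 = 576
  d = 11: d(11) · σ(759/11) = 2 · 96 = 192
  d = 23: d(23) · σ(759/23) = 2 · 48 = 96
  d = 33: d(33) · σ(759/33) = 4 · 24 = 96
  d = 69: d(69) · σ(759/69) = 4 · 12 = 48
  d = 253: d(253) · σ(759/253) = 4 · 4 = 16
  d = 759: d(759) · σ(759/759) = 8 · 1 = 8
Summing: (d * σ)(759) = 1152 + 576 + 192 + 96 + 96 + 48 + 16 + 8 = 2184.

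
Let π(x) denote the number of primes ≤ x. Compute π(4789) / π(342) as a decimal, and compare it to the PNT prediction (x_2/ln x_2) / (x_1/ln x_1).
π(4789)/π(342) = 644/68 ≈ 9.4706;  PNT prediction ≈ 9.6417.

π(342) = 68 and π(4789) = 644, so π(4789)/π(342) ≈ 9.4706. The PNT-predicted ratio is (4789/ln(4789)) / (342/ln(342)) ≈ 9.6417. The two agree to within a few percent, as expected.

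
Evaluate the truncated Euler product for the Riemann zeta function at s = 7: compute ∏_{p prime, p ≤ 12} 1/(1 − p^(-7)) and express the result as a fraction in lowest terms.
∏ = 731210841345989812500/725156324600530054429

The primes p ≤ 12 are [2, 3, 5, 7, 11]. For each prime, (1 − 1/p^7)^(-1) = p^7 / (p^7 − 1). The product is (1 − 1/2^7)^(-1), (1 − 1/3^7)^(-1), (1 − 1/5^7)^(-1), (1 − 1/7^7)^(-1), (1 − 1/11^7)^(-1) = ∏ p^7 / (p^7 − 1) = 731210841345989812500/725156324600530054429.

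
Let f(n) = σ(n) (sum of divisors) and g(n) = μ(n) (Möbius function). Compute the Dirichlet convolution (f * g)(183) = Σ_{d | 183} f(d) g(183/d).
(σ * μ)(183) = 183

Divisors of 183: [1, 3, 61, 183]. For each d | 183:
  d = 1: σ(1) · μ(183/1) = 1 · 1 = 1
  d = 3: σ(3) · μ(183/3) = 4 · -1 = -4
  d = 61: σ(61) · μ(183/61) = 62 · -1 = -62
  d = 183: σ(183) · μ(183/183) = 248 · 1 = 248
Summing: (σ * μ)(183) = 1 + -4 + -62 + 248 = 183.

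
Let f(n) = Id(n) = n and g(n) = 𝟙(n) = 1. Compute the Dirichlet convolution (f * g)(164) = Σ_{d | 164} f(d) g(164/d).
(Id * 𝟙)(164) = 294

Divisors of 164: [1, 2, 4, 41, 82, 164]. For each d | 164:
  d = 1: Id(1) · 𝟙(164/1) = 1 · 1 = 1
  d = 2: Id(2) · 𝟙(164/2) = 2 · 1 = 2
  d = 4: Id(4) · 𝟙(164/4) = 4 · 1 = 4
  d = 41: Id(41) · 𝟙(164/41) = 41 · 1 = 41
  d = 82: Id(82) · 𝟙(164/82) = 82 · 1 = 82
  d = 164: Id(164) · 𝟙(164/164) = 164 · 1 = 164
Summing: (Id * 𝟙)(164) = 1 + 2 + 4 + 41 + 82 + 164 = 294.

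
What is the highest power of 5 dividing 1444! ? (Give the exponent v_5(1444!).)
v_5(1444!) = 358

Legendre's formula: v_p(n!) = Σ_{k ≥ 1} ⌊n / p^k⌋. For p = 5, n = 1444, the terms are:
  ⌊1444/5^1⌋ = ⌊1444/5⌋ = 288
  ⌊1444/5^2⌋ = ⌊1444/25⌋ = 57
  ⌊1444/5^3⌋ = ⌊1444/125⌋ = 11
  ⌊1444/5^4⌋ = ⌊1444/625⌋ = 2
(the next term ⌊1444/5^5⌋ = 0, terminating the sum). Summing: v_5(1444!) = 288 + 57 + 11 + 2 = 358.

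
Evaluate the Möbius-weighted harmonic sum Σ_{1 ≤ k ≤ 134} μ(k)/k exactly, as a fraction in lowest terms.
Σ μ(k)/k = 1798157260399775266990045811129040783798487774562/262948239526313870385685898536205956450305483726315

Values of μ(k) for 1 ≤ k ≤ 134: μ(1) = 1, μ(2) = -1, μ(3) = -1, μ(5) = -1, μ(6) = 1, μ(7) = -1, μ(10) = 1, μ(11) = -1, μ(13) = -1, μ(14) = 1, μ(15) = 1, μ(17) = -1, μ(19) = -1, μ(21) = 1, μ(22) = 1, μ(23) = -1, μ(26) = 1, μ(29) = -1, μ(30) = -1, μ(31) = -1, μ(33) = 1, μ(34) = 1, μ(35) = 1, μ(37) = -1, μ(38) = 1, μ(39) = 1, μ(41) = -1, μ(42) = -1, μ(43) = -1, μ(46) = 1, μ(47) = -1, μ(51) = 1, μ(53) = -1, μ(55) = 1, μ(57) = 1, μ(58) = 1, μ(59) = -1, μ(61) = -1, μ(62) = 1, μ(65) = 1, μ(66) = -1, μ(67) = -1, μ(69) = 1, μ(70) = -1, μ(71) = -1, μ(73) = -1, μ(74) = 1, μ(77) = 1, μ(78) = -1, μ(79) = -1, μ(82) = 1, μ(83) = -1, μ(85) = 1, μ(86) = 1, μ(87) = 1, μ(89) = -1, μ(91) = 1, μ(93) = 1, μ(94) = 1, μ(95) = 1, μ(97) = -1, μ(101) = -1, μ(102) = -1, μ(103) = -1, μ(105) = -1, μ(106) = 1, μ(107) = -1, μ(109) = -1, μ(110) = -1, μ(111) = 1, μ(113) = -1, μ(114) = -1, μ(115) = 1, μ(118) = 1, μ(119) = 1, μ(122) = 1, μ(123) = 1, μ(127) = -1, μ(129) = 1, μ(130) = -1, μ(131) = -1, μ(133) = 1, μ(134) = 1, with μ = 0 on non-squarefree integers. Summing μ(k)/k for k where μ(k) ≠ 0 gives 1798157260399775266990045811129040783798487774562/262948239526313870385685898536205956450305483726315 ≈ 0.0068. (PNT ⟺ this sum → 0 as n → ∞.)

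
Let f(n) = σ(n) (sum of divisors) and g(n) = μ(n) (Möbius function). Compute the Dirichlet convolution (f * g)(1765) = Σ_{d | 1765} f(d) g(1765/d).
(σ * μ)(1765) = 1765

Divisors of 1765: [1, 5, 353, 1765]. For each d | 1765:
  d = 1: σ(1) · μ(1765/1) = 1 · 1 = 1
  d = 5: σ(5) · μ(1765/5) = 6 · -1 = -6
  d = 353: σ(353) · μ(1765/353) = 354 · -1 = -354
  d = 1765: σ(1765) · μ(1765/1765) = 2124 · 1 = 2124
Summing: (σ * μ)(1765) = 1 + -6 + -354 + 2124 = 1765.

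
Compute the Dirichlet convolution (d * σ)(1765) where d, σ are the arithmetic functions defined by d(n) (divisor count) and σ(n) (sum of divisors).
(d * σ)(1765) = 2848

Divisors of 1765: [1, 5, 353, 1765]. For each d | 1765:
  d = 1: d(1) · σ(1765/1) = 1 · 2124 = 2124
  d = 5: d(5) · σ(1765/5) = 2 · 354 = 708
  d = 353: d(353) · σ(1765/353) = 2 · 6 = 12
  d = 1765: d(1765) · σ(1765/1765) = 4 · 1 = 4
Summing: (d * σ)(1765) = 2124 + 708 + 12 + 4 = 2848.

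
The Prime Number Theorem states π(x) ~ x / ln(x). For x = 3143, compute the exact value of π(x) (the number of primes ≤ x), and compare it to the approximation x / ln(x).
π(3143) = 446;  x/ln(x) ≈ 390.29;  relative error ≈ 12.49%.

Directly count primes up to 3143: π(3143) = 446. The PNT approximation gives 3143/ln(3143) ≈ 3143/8.05293 ≈ 390.29. Relative error (π(x) − x/ln(x)) / π(x) ≈ 12.49%; the approximation is known to undercount slightly (Li(x) is a better estimate).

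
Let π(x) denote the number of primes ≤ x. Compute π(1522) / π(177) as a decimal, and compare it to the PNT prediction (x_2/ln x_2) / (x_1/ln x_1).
π(1522)/π(177) = 240/40 ≈ 6.0000;  PNT prediction ≈ 6.0740.

π(177) = 40 and π(1522) = 240, so π(1522)/π(177) ≈ 6.0000. The PNT-predicted ratio is (1522/ln(1522)) / (177/ln(177)) ≈ 6.0740. The two agree to within a few percent, as expected.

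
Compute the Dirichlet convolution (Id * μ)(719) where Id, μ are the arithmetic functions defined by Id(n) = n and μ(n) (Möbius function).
(Id * μ)(719) = 718

Divisors of 719: [1, 719]. For each d | 719:
  d = 1: Id(1) · μ(719/1) = 1 · -1 = -1
  d = 719: Id(719) · μ(719/719) = 719 · 1 = 719
Summing: (Id * μ)(719) = -1 + 719 = 718.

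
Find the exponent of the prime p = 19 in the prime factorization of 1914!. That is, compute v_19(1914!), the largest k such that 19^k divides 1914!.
v_19(1914!) = 105

Legendre's formula: v_p(n!) = Σ_{k ≥ 1} ⌊n / p^k⌋. For p = 19, n = 1914, the terms are:
  ⌊1914/19^1⌋ = ⌊1914/19⌋ = 100
  ⌊1914/19^2⌋ = ⌊1914/361⌋ = 5
(the next term ⌊1914/19^3⌋ = 0, terminating the sum). Summing: v_19(1914!) = 100 + 5 = 105.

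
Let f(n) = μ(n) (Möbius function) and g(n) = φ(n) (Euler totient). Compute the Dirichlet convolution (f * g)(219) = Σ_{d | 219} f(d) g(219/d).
(μ * φ)(219) = 71

Divisors of 219: [1, 3, 73, 219]. For each d | 219:
  d = 1: μ(1) · φ(219/1) = 1 · 144 = 144
  d = 3: μ(3) · φ(219/3) = -1 · 72 = -72
  d = 73: μ(73) · φ(219/73) = -1 · 2 = -2
  d = 219: μ(219) · φ(219/219) = 1 · 1 = 1
Summing: (μ * φ)(219) = 144 + -72 + -2 + 1 = 71.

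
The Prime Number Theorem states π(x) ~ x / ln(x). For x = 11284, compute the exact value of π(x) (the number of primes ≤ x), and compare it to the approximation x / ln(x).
π(11284) = 1364;  x/ln(x) ≈ 1209.28;  relative error ≈ 11.34%.

Directly count primes up to 11284: π(11284) = 1364. The PNT approximation gives 11284/ln(11284) ≈ 11284/9.33114 ≈ 1209.28. Relative error (π(x) − x/ln(x)) / π(x) ≈ 11.34%; the approximation is known to undercount slightly (Li(x) is a better estimate).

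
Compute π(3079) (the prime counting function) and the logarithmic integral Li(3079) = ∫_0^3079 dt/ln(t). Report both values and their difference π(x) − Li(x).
π(3079) = 440;  Li(3079) ≈ 452.61;  π(x) − Li(x) ≈ -12.61.

Direct count of primes ≤ 3079 gives π(3079) = 440. Numerical evaluation of the logarithmic integral gives Li(3079) ≈ 452.61. The difference π(x) − Li(x) ≈ -12.61 is typically negative for small/moderate x (Li(x) overestimates), though Littlewood's theorem shows this sign changes infinitely often.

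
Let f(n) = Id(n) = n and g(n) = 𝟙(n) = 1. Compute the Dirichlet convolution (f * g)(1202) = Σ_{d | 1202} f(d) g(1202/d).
(Id * 𝟙)(1202) = 1806

Divisors of 1202: [1, 2, 601, 1202]. For each d | 1202:
  d = 1: Id(1) · 𝟙(1202/1) = 1 · 1 = 1
  d = 2: Id(2) · 𝟙(1202/2) = 2 · 1 = 2
  d = 601: Id(601) · 𝟙(1202/601) = 601 · 1 = 601
  d = 1202: Id(1202) · 𝟙(1202/1202) = 1202 · 1 = 1202
Summing: (Id * 𝟙)(1202) = 1 + 2 + 601 + 1202 = 1806.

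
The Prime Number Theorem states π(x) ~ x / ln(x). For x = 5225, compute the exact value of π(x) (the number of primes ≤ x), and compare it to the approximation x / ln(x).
π(5225) = 693;  x/ln(x) ≈ 610.31;  relative error ≈ 11.93%.

Directly count primes up to 5225: π(5225) = 693. The PNT approximation gives 5225/ln(5225) ≈ 5225/8.56121 ≈ 610.31. Relative error (π(x) − x/ln(x)) / π(x) ≈ 11.93%; the approximation is known to undercount slightly (Li(x) is a better estimate).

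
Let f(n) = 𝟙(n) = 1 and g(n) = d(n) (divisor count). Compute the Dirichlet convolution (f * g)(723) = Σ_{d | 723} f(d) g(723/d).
(𝟙 * d)(723) = 9

Divisors of 723: [1, 3, 241, 723]. For each d | 723:
  d = 1: 𝟙(1) · d(723/1) = 1 · 4 = 4
  d = 3: 𝟙(3) · d(723/3) = 1 · 2 = 2
  d = 241: 𝟙(241) · d(723/241) = 1 · 2 = 2
  d = 723: 𝟙(723) · d(723/723) = 1 · 1 = 1
Summing: (𝟙 * d)(723) = 4 + 2 + 2 + 1 = 9.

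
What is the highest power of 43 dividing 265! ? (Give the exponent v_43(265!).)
v_43(265!) = 6

Legendre's formula: v_p(n!) = Σ_{k ≥ 1} ⌊n / p^k⌋. For p = 43, n = 265, the terms are:
  ⌊265/43^1⌋ = ⌊265/43⌋ = 6
(the next term ⌊265/43^2⌋ = 0, terminating the sum). Summing: v_43(265!) = 6 = 6.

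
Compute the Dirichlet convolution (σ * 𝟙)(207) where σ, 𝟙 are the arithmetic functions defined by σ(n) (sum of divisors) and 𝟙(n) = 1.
(σ * 𝟙)(207) = 450

Divisors of 207: [1, 3, 9, 23, 69, 207]. For each d | 207:
  d = 1: σ(1) · 𝟙(207/1) = 1 · 1 = 1
  d = 3: σ(3) · 𝟙(207/3) = 4 · 1 = 4
  d = 9: σ(9) · 𝟙(207/9) = 13 · 1 = 13
  d = 23: σ(23) · 𝟙(207/23) = 24 · 1 = 24
  d = 69: σ(69) · 𝟙(207/69) = 96 · 1 = 96
  d = 207: σ(207) · 𝟙(207/207) = 312 · 1 = 312
Summing: (σ * 𝟙)(207) = 1 + 4 + 13 + 24 + 96 + 312 = 450.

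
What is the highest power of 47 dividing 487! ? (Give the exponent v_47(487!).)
v_47(487!) = 10

Legendre's formula: v_p(n!) = Σ_{k ≥ 1} ⌊n / p^k⌋. For p = 47, n = 487, the terms are:
  ⌊487/47^1⌋ = ⌊487/47⌋ = 10
(the next term ⌊487/47^2⌋ = 0, terminating the sum). Summing: v_47(487!) = 10 = 10.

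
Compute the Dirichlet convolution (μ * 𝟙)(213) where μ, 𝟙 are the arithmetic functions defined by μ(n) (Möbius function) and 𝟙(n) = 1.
(μ * 𝟙)(213) = 0

Divisors of 213: [1, 3, 71, 213]. For each d | 213:
  d = 1: μ(1) · 𝟙(213/1) = 1 · 1 = 1
  d = 3: μ(3) · 𝟙(213/3) = -1 · 1 = -1
  d = 71: μ(71) · 𝟙(213/71) = -1 · 1 = -1
  d = 213: μ(213) · 𝟙(213/213) = 1 · 1 = 1
Summing: (μ * 𝟙)(213) = 1 + -1 + -1 + 1 = 0.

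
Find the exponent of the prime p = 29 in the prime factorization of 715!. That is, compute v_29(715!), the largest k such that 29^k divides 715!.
v_29(715!) = 24

Legendre's formula: v_p(n!) = Σ_{k ≥ 1} ⌊n / p^k⌋. For p = 29, n = 715, the terms are:
  ⌊715/29^1⌋ = ⌊715/29⌋ = 24
(the next term ⌊715/29^2⌋ = 0, terminating the sum). Summing: v_29(715!) = 24 = 24.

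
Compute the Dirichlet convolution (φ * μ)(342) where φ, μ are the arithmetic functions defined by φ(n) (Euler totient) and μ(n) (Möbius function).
(φ * μ)(342) = 0

Divisors of 342: [1, 2, 3, 6, 9, 18, 19, 38, 57, 114, 171, 342]. For each d | 342:
  d = 1: φ(1) · μ(342/1) = 1 · 0 = 0
  d = 2: φ(2) · μ(342/2) = 1 · 0 = 0
  d = 3: φ(3) · μ(342/3) = 2 · -1 = -2
  d = 6: φ(6) · μ(342/6) = 2 · 1 = 2
  d = 9: φ(9) · μ(342/9) = 6 · 1 = 6
  d = 18: φ(18) · μ(342/18) = 6 · -1 = -6
  d = 19: φ(19) · μ(342/19) = 18 · 0 = 0
  d = 38: φ(38) · μ(342/38) = 18 · 0 = 0
  d = 57: φ(57) · μ(342/57) = 36 · 1 = 36
  d = 114: φ(114) · μ(342/114) = 36 · -1 = -36
  d = 171: φ(171) · μ(342/171) = 108 · -1 = -108
  d = 342: φ(342) · μ(342/342) = 108 · 1 = 108
Summing: (φ * μ)(342) = 0 + 0 + -2 + 2 + 6 + -6 + 0 + 0 + 36 + -36 + -108 + 108 = 0.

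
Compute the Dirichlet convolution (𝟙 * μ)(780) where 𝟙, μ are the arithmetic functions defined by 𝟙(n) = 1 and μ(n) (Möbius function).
(𝟙 * μ)(780) = 0

Divisors of 780: [1, 2, 3, 4, 5, 6, 10, 12, 13, 15, 20, 26, 30, 39, 52, 60, 65, 78, 130, 156, 195, 260, 390, 780]. For each d | 780:
  d = 1: 𝟙(1) · μ(780/1) = 1 · 0 = 0
  d = 2: 𝟙(2) · μ(780/2) = 1 · 1 = 1
  d = 3: 𝟙(3) · μ(780/3) = 1 · 0 = 0
  d = 4: 𝟙(4) · μ(780/4) = 1 · -1 = -1
  d = 5: 𝟙(5) · μ(780/5) = 1 · 0 = 0
  d = 6: 𝟙(6) · μ(780/6) = 1 · -1 = -1
  d = 10: 𝟙(10) · μ(780/10) = 1 · -1 = -1
  d = 12: 𝟙(12) · μ(780/12) = 1 · 1 = 1
  d = 13: 𝟙(13) · μ(780/13) = 1 · 0 = 0
  d = 15: 𝟙(15) · μ(780/15) = 1 · 0 = 0
  d = 20: 𝟙(20) · μ(780/20) = 1 · 1 = 1
  d = 26: 𝟙(26) · μ(780/26) = 1 · -1 = -1
  d = 30: 𝟙(30) · μ(780/30) = 1 · 1 = 1
  d = 39: 𝟙(39) · μ(780/39) = 1 · 0 = 0
  d = 52: 𝟙(52) · μ(780/52) = 1 · 1 = 1
  d = 60: 𝟙(60) · μ(780/60) = 1 · -1 = -1
  d = 65: 𝟙(65) · μ(780/65) = 1 · 0 = 0
  d = 78: 𝟙(78) · μ(780/78) = 1 · 1 = 1
  d = 130: 𝟙(130) · μ(780/130) = 1 · 1 = 1
  d = 156: 𝟙(156) · μ(780/156) = 1 · -1 = -1
  d = 195: 𝟙(195) · μ(780/195) = 1 · 0 = 0
  d = 260: 𝟙(260) · μ(780/260) = 1 · -1 = -1
  d = 390: 𝟙(390) · μ(780/390) = 1 · -1 = -1
  d = 780: 𝟙(780) · μ(780/780) = 1 · 1 = 1
Summing: (𝟙 * μ)(780) = 0 + 1 + 0 + -1 + 0 + -1 + -1 + 1 + 0 + 0 + 1 + -1 + 1 + 0 + 1 + -1 + 0 + 1 + 1 + -1 + 0 + -1 + -1 + 1 = 0.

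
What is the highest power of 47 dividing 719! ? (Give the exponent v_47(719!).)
v_47(719!) = 15

Legendre's formula: v_p(n!) = Σ_{k ≥ 1} ⌊n / p^k⌋. For p = 47, n = 719, the terms are:
  ⌊719/47^1⌋ = ⌊719/47⌋ = 15
(the next term ⌊719/47^2⌋ = 0, terminating the sum). Summing: v_47(719!) = 15 = 15.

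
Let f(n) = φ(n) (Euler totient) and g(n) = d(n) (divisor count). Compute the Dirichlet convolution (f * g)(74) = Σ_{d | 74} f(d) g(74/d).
(φ * d)(74) = 114

Divisors of 74: [1, 2, 37, 74]. For each d | 74:
  d = 1: φ(1) · d(74/1) = 1 · 4 = 4
  d = 2: φ(2) · d(74/2) = 1 · 2 = 2
  d = 37: φ(37) · d(74/37) = 36 · 2 = 72
  d = 74: φ(74) · d(74/74) = 36 · 1 = 36
Summing: (φ * d)(74) = 4 + 2 + 72 + 36 = 114.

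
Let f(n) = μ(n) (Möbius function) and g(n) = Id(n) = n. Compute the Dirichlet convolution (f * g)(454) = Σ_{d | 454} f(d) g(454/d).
(μ * Id)(454) = 226

Divisors of 454: [1, 2, 227, 454]. For each d | 454:
  d = 1: μ(1) · Id(454/1) = 1 · 454 = 454
  d = 2: μ(2) · Id(454/2) = -1 · 227 = -227
  d = 227: μ(227) · Id(454/227) = -1 · 2 = -2
  d = 454: μ(454) · Id(454/454) = 1 · 1 = 1
Summing: (μ * Id)(454) = 454 + -227 + -2 + 1 = 226.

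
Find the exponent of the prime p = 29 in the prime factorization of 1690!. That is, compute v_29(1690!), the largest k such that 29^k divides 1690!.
v_29(1690!) = 60

Legendre's formula: v_p(n!) = Σ_{k ≥ 1} ⌊n / p^k⌋. For p = 29, n = 1690, the terms are:
  ⌊1690/29^1⌋ = ⌊1690/29⌋ = 58
  ⌊1690/29^2⌋ = ⌊1690/841⌋ = 2
(the next term ⌊1690/29^3⌋ = 0, terminating the sum). Summing: v_29(1690!) = 58 + 2 = 60.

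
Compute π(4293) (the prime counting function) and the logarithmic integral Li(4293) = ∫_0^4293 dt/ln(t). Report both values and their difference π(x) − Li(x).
π(4293) = 589;  Li(4293) ≈ 600.54;  π(x) − Li(x) ≈ -11.54.

Direct count of primes ≤ 4293 gives π(4293) = 589. Numerical evaluation of the logarithmic integral gives Li(4293) ≈ 600.54. The difference π(x) − Li(x) ≈ -11.54 is typically negative for small/moderate x (Li(x) overestimates), though Littlewood's theorem shows this sign changes infinitely often.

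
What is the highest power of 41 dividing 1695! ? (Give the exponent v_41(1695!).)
v_41(1695!) = 42

Legendre's formula: v_p(n!) = Σ_{k ≥ 1} ⌊n / p^k⌋. For p = 41, n = 1695, the terms are:
  ⌊1695/41^1⌋ = ⌊1695/41⌋ = 41
  ⌊1695/41^2⌋ = ⌊1695/1681⌋ = 1
(the next term ⌊1695/41^3⌋ = 0, terminating the sum). Summing: v_41(1695!) = 41 + 1 = 42.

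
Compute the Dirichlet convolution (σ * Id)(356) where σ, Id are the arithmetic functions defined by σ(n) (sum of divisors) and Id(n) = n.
(σ * Id)(356) = 3043

Divisors of 356: [1, 2, 4, 89, 178, 356]. For each d | 356:
  d = 1: σ(1) · Id(356/1) = 1 · 356 = 356
  d = 2: σ(2) · Id(356/2) = 3 · 178 = 534
  d = 4: σ(4) · Id(356/4) = 7 · 89 = 623
  d = 89: σ(89) · Id(356/89) = 90 · 4 = 360
  d = 178: σ(178) · Id(356/178) = 270 · 2 = 540
  d = 356: σ(356) · Id(356/356) = 630 · 1 = 630
Summing: (σ * Id)(356) = 356 + 534 + 623 + 360 + 540 + 630 = 3043.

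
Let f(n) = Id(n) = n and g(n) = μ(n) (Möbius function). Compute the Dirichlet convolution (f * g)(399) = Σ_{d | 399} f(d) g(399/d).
(Id * μ)(399) = 216

Divisors of 399: [1, 3, 7, 19, 21, 57, 133, 399]. For each d | 399:
  d = 1: Id(1) · μ(399/1) = 1 · -1 = -1
  d = 3: Id(3) · μ(399/3) = 3 · 1 = 3
  d = 7: Id(7) · μ(399/7) = 7 · 1 = 7
  d = 19: Id(19) · μ(399/19) = 19 · 1 = 19
  d = 21: Id(21) · μ(399/21) = 21 · -1 = -21
  d = 57: Id(57) · μ(399/57) = 57 · -1 = -57
  d = 133: Id(133) · μ(399/133) = 133 · -1 = -133
  d = 399: Id(399) · μ(399/399) = 399 · 1 = 399
Summing: (Id * μ)(399) = -1 + 3 + 7 + 19 + -21 + -57 + -133 + 399 = 216.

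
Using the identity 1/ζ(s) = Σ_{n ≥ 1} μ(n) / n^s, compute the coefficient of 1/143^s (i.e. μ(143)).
μ(143) = 1

Factor n = 143 = 11 · 13. μ(n) = 0 if any exponent ≥ 2 (not squarefree); otherwise μ(n) = (−1)^{ω(n)} where ω(n) is the number of distinct prime factors. Applying: μ(143) = 1.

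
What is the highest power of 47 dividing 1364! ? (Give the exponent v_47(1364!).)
v_47(1364!) = 29

Legendre's formula: v_p(n!) = Σ_{k ≥ 1} ⌊n / p^k⌋. For p = 47, n = 1364, the terms are:
  ⌊1364/47^1⌋ = ⌊1364/47⌋ = 29
(the next term ⌊1364/47^2⌋ = 0, terminating the sum). Summing: v_47(1364!) = 29 = 29.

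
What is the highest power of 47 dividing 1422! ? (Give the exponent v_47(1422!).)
v_47(1422!) = 30

Legendre's formula: v_p(n!) = Σ_{k ≥ 1} ⌊n / p^k⌋. For p = 47, n = 1422, the terms are:
  ⌊1422/47^1⌋ = ⌊1422/47⌋ = 30
(the next term ⌊1422/47^2⌋ = 0, terminating the sum). Summing: v_47(1422!) = 30 = 30.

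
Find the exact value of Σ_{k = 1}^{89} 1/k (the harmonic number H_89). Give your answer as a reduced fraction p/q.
H_89 = 3645196481713595484337076792241271893701/718766754945489455304472257065075294400

Direct summation: H_89 = 1 + 1/2 + ... + 1/89. The least common denominator is lcm(1, ..., 89) = 718766754945489455304472257065075294400; over this denominator the numerator is 718766754945489455304472257065075294400 + 359383377472744727652236128532537647200 + 239588918315163151768157419021691764800 + 179691688736372363826118064266268823600 + 143753350989097891060894451413015058880 + 119794459157581575884078709510845882400 + 102680964992212779329210322437867899200 + 89845844368186181913059032133134411800 + 79862972771721050589385806340563921600 + 71876675494548945530447225706507529440 + 65342432267771768664042932460461390400 + 59897229578790787942039354755422941200 + 55289750380422265792651712081928868800 + 51340482496106389664605161218933949600 + 47917783663032630353631483804338352960 + 44922922184093090956529516066567205900 + 42280397349734673841439544533239723200 + 39931486385860525294692903170281960800 + 37829829207657339752866960898161857600 + 35938337747274472765223612853253764720 + 34226988330737593109736774145955966400 + 32671216133885884332021466230230695200 + 31250728475890845882803141611525012800 + 29948614789395393971019677377711470600 + 28750670197819578212178890282603011776 + 27644875190211132896325856040964434400 + 26620990923907016863128602113521307200 + 25670241248053194832302580609466974800 + 24785060515361705355326629553968113600 + 23958891831516315176815741902169176480 + 23186024353080305009821685711776622400 + 22461461092046545478264758033283602950 + 21780810755923922888014310820153796800 + 21140198674867336920719772266619861600 + 20536192998442555865842064487573579840 + 19965743192930262647346451585140980400 + 19426128512040255548769520461218251200 + 18914914603828669876433480449080928800 + 18429916793474088597550570693976289600 + 17969168873637236382611806426626882360 + 17530896462085108665962737977196958400 + 17113494165368796554868387072977983200 + 16715505928964871053592378071280820800 + 16335608066942942166010733115115347600 + 15972594554344210117877161268112784320 + 15625364237945422941401570805762506400 + 15292909679691265006478133129044155200 + 14974307394697696985509838688855735300 + 14668709284601825618458617491123985600 + 14375335098909789106089445141301505888 + 14093465783244891280479848177746574400 + 13822437595105566448162928020482217200 + 13561636885763951986876835038963684800 + 13310495461953508431564301056760653600 + 13068486453554353732808586492092278080 + 12835120624026597416151290304733487400 + 12609943069219113250955653632720619200 + 12392530257680852677663314776984056800 + 12182487371957448394991055204492801600 + 11979445915758157588407870951084588240 + 11783061556483433693515938640411070400 + 11593012176540152504910842855888311200 + 11408996110245864369912258048651988800 + 11230730546023272739132379016641801475 + 11057950076084453158530342416385773760 + 10890405377961961444007155410076898400 + 10727862014111782914992123239777243200 + 10570099337433668460359886133309930800 + 10416909491963615294267713870508337600 + 10268096499221277932921032243786789920 + 10123475421767457116964397986832046400 + 9982871596465131323673225792570490200 + 9846119930760129524718798041987332800 + 9713064256020127774384760230609125600 + 9583556732606526070726296760867670592 + 9457457301914334938216740224540464400 + 9334633181110252666291847494351627200 + 9214958396737044298775285346988144800 + 9098313353740372851955345026140193600 + 8984584436818618191305903213313441180 + 8873663641302338954376200704507102400 + 8765448231042554332981368988598479200 + 8659840421029993437403280205603316800 + 8556747082684398277434193536488991600 + 8456079469946934768287908906647944640 + 8357752964482435526796189035640410400 + 8261686838453901785108876517989371200 + 8167804033471471083005366557557673800 + 8076030954443701744994070304101969600 = 3645196481713595484337076792241271893701, so H_89 = 3645196481713595484337076792241271893701/718766754945489455304472257065075294400 (already in lowest terms) ≈ 5.07146. (The PNT-adjacent estimate ln(89) + γ ≈ 5.06585 matches within O(1/n).)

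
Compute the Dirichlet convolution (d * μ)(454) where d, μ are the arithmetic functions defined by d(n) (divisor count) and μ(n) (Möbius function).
(d * μ)(454) = 1

Divisors of 454: [1, 2, 227, 454]. For each d | 454:
  d = 1: d(1) · μ(454/1) = 1 · 1 = 1
  d = 2: d(2) · μ(454/2) = 2 · -1 = -2
  d = 227: d(227) · μ(454/227) = 2 · -1 = -2
  d = 454: d(454) · μ(454/454) = 4 · 1 = 4
Summing: (d * μ)(454) = 1 + -2 + -2 + 4 = 1.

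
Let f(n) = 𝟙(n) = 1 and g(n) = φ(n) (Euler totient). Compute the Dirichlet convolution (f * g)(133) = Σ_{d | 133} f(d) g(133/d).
(𝟙 * φ)(133) = 133

Divisors of 133: [1, 7, 19, 133]. For each d | 133:
  d = 1: 𝟙(1) · φ(133/1) = 1 · 108 = 108
  d = 7: 𝟙(7) · φ(133/7) = 1 · 18 = 18
  d = 19: 𝟙(19) · φ(133/19) = 1 · 6 = 6
  d = 133: 𝟙(133) · φ(133/133) = 1 · 1 = 1
Summing: (𝟙 * φ)(133) = 108 + 18 + 6 + 1 = 133.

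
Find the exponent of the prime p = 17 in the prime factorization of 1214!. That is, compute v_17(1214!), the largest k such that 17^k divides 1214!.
v_17(1214!) = 75

Legendre's formula: v_p(n!) = Σ_{k ≥ 1} ⌊n / p^k⌋. For p = 17, n = 1214, the terms are:
  ⌊1214/17^1⌋ = ⌊1214/17⌋ = 71
  ⌊1214/17^2⌋ = ⌊1214/289⌋ = 4
(the next term ⌊1214/17^3⌋ = 0, terminating the sum). Summing: v_17(1214!) = 71 + 4 = 75.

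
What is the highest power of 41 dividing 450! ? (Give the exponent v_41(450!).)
v_41(450!) = 10

Legendre's formula: v_p(n!) = Σ_{k ≥ 1} ⌊n / p^k⌋. For p = 41, n = 450, the terms are:
  ⌊450/41^1⌋ = ⌊450/41⌋ = 10
(the next term ⌊450/41^2⌋ = 0, terminating the sum). Summing: v_41(450!) = 10 = 10.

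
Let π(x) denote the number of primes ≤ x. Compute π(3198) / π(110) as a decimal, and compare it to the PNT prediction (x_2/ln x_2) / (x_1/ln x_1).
π(3198)/π(110) = 452/29 ≈ 15.5862;  PNT prediction ≈ 16.9332.

π(110) = 29 and π(3198) = 452, so π(3198)/π(110) ≈ 15.5862. The PNT-predicted ratio is (3198/ln(3198)) / (110/ln(110)) ≈ 16.9332. The two agree to within a few percent, as expected.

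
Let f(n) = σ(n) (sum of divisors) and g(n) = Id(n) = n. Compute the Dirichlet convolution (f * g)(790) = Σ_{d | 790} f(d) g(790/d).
(σ * Id)(790) = 8745

Divisors of 790: [1, 2, 5, 10, 79, 158, 395, 790]. For each d | 790:
  d = 1: σ(1) · Id(790/1) = 1 · 790 = 790
  d = 2: σ(2) · Id(790/2) = 3 · 395 = 1185
  d = 5: σ(5) · Id(790/5) = 6 · 158 = 948
  d = 10: σ(10) · Id(790/10) = 18 · 79 = 1422
  d = 79: σ(79) · Id(790/79) = 80 · 10 = 800
  d = 158: σ(158) · Id(790/158) = 240 · 5 = 1200
  d = 395: σ(395) · Id(790/395) = 480 · 2 = 960
  d = 790: σ(790) · Id(790/790) = 1440 · 1 = 1440
Summing: (σ * Id)(790) = 790 + 1185 + 948 + 1422 + 800 + 1200 + 960 + 1440 = 8745.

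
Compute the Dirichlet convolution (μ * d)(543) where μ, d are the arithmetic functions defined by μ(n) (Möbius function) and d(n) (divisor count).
(μ * d)(543) = 1

Divisors of 543: [1, 3, 181, 543]. For each d | 543:
  d = 1: μ(1) · d(543/1) = 1 · 4 = 4
  d = 3: μ(3) · d(543/3) = -1 · 2 = -2
  d = 181: μ(181) · d(543/181) = -1 · 2 = -2
  d = 543: μ(543) · d(543/543) = 1 · 1 = 1
Summing: (μ * d)(543) = 4 + -2 + -2 + 1 = 1.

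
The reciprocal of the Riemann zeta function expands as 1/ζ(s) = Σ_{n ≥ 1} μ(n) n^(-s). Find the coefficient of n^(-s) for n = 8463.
μ(8463) = 1

Factor n = 8463 = 3 · 7 · 13 · 31. μ(n) = 0 if any exponent ≥ 2 (not squarefree); otherwise μ(n) = (−1)^{ω(n)} where ω(n) is the number of distinct prime factors. Applying: μ(8463) = 1.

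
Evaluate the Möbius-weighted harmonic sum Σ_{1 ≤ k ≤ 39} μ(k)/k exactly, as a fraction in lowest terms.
Σ μ(k)/k = 124873406579/2473579378270

Values of μ(k) for 1 ≤ k ≤ 39: μ(1) = 1, μ(2) = -1, μ(3) = -1, μ(5) = -1, μ(6) = 1, μ(7) = -1, μ(10) = 1, μ(11) = -1, μ(13) = -1, μ(14) = 1, μ(15) = 1, μ(17) = -1, μ(19) = -1, μ(21) = 1, μ(22) = 1, μ(23) = -1, μ(26) = 1, μ(29) = -1, μ(30) = -1, μ(31) = -1, μ(33) = 1, μ(34) = 1, μ(35) = 1, μ(37) = -1, μ(38) = 1, μ(39) = 1, with μ = 0 on non-squarefree integers. Summing μ(k)/k for k where μ(k) ≠ 0 gives 124873406579/2473579378270 ≈ 0.0505. (PNT ⟺ this sum → 0 as n → ∞.)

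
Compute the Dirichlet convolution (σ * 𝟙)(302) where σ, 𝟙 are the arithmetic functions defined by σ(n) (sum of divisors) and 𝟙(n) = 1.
(σ * 𝟙)(302) = 612

Divisors of 302: [1, 2, 151, 302]. For each d | 302:
  d = 1: σ(1) · 𝟙(302/1) = 1 · 1 = 1
  d = 2: σ(2) · 𝟙(302/2) = 3 · 1 = 3
  d = 151: σ(151) · 𝟙(302/151) = 152 · 1 = 152
  d = 302: σ(302) · 𝟙(302/302) = 456 · 1 = 456
Summing: (σ * 𝟙)(302) = 1 + 3 + 152 + 456 = 612.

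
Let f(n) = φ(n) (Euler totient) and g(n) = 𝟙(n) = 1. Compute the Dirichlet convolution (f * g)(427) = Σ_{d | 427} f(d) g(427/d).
(φ * 𝟙)(427) = 427

Divisors of 427: [1, 7, 61, 427]. For each d | 427:
  d = 1: φ(1) · 𝟙(427/1) = 1 · 1 = 1
  d = 7: φ(7) · 𝟙(427/7) = 6 · 1 = 6
  d = 61: φ(61) · 𝟙(427/61) = 60 · 1 = 60
  d = 427: φ(427) · 𝟙(427/427) = 360 · 1 = 360
Summing: (φ * 𝟙)(427) = 1 + 6 + 60 + 360 = 427.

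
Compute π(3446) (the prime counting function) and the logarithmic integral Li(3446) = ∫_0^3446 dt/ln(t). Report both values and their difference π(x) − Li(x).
π(3446) = 481;  Li(3446) ≈ 497.98;  π(x) − Li(x) ≈ -16.98.

Direct count of primes ≤ 3446 gives π(3446) = 481. Numerical evaluation of the logarithmic integral gives Li(3446) ≈ 497.98. The difference π(x) − Li(x) ≈ -16.98 is typically negative for small/moderate x (Li(x) overestimates), though Littlewood's theorem shows this sign changes infinitely often.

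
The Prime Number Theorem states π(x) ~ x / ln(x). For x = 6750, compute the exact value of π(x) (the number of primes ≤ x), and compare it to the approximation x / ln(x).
π(6750) = 869;  x/ln(x) ≈ 765.54;  relative error ≈ 11.91%.

Directly count primes up to 6750: π(6750) = 869. The PNT approximation gives 6750/ln(6750) ≈ 6750/8.81730 ≈ 765.54. Relative error (π(x) − x/ln(x)) / π(x) ≈ 11.91%; the approximation is known to undercount slightly (Li(x) is a better estimate).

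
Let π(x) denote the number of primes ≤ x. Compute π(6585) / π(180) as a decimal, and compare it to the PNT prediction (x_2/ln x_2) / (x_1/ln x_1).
π(6585)/π(180) = 852/41 ≈ 20.7805;  PNT prediction ≈ 21.6064.

π(180) = 41 and π(6585) = 852, so π(6585)/π(180) ≈ 20.7805. The PNT-predicted ratio is (6585/ln(6585)) / (180/ln(180)) ≈ 21.6064. The two agree to within a few percent, as expected.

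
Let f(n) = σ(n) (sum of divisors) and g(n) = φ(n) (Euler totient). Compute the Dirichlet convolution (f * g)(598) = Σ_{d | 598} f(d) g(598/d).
(σ * φ)(598) = 4784

Divisors of 598: [1, 2, 13, 23, 26, 46, 299, 598]. For each d | 598:
  d = 1: σ(1) · φ(598/1) = 1 · 264 = 264
  d = 2: σ(2) · φ(598/2) = 3 · 264 = 792
  d = 13: σ(13) · φ(598/13) = 14 · 22 = 308
  d = 23: σ(23) · φ(598/23) = 24 · 12 = 288
  d = 26: σ(26) · φ(598/26) = 42 · 22 = 924
  d = 46: σ(46) · φ(598/46) = 72 · 12 = 864
  d = 299: σ(299) · φ(598/299) = 336 · 1 = 336
  d = 598: σ(598) · φ(598/598) = 1008 · 1 = 1008
Summing: (σ * φ)(598) = 264 + 792 + 308 + 288 + 924 + 864 + 336 + 1008 = 4784.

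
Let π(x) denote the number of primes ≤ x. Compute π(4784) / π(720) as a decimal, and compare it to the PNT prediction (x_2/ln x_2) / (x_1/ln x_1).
π(4784)/π(720) = 642/128 ≈ 5.0156;  PNT prediction ≈ 5.1594.

π(720) = 128 and π(4784) = 642, so π(4784)/π(720) ≈ 5.0156. The PNT-predicted ratio is (4784/ln(4784)) / (720/ln(720)) ≈ 5.1594. The two agree to within a few percent, as expected.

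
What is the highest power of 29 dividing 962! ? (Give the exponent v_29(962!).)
v_29(962!) = 34

Legendre's formula: v_p(n!) = Σ_{k ≥ 1} ⌊n / p^k⌋. For p = 29, n = 962, the terms are:
  ⌊962/29^1⌋ = ⌊962/29⌋ = 33
  ⌊962/29^2⌋ = ⌊962/841⌋ = 1
(the next term ⌊962/29^3⌋ = 0, terminating the sum). Summing: v_29(962!) = 33 + 1 = 34.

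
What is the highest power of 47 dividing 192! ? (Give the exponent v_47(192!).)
v_47(192!) = 4

Legendre's formula: v_p(n!) = Σ_{k ≥ 1} ⌊n / p^k⌋. For p = 47, n = 192, the terms are:
  ⌊192/47^1⌋ = ⌊192/47⌋ = 4
(the next term ⌊192/47^2⌋ = 0, terminating the sum). Summing: v_47(192!) = 4 = 4.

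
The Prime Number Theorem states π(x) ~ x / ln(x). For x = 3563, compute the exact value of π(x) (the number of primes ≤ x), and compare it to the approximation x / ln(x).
π(3563) = 499;  x/ln(x) ≈ 435.66;  relative error ≈ 12.69%.

Directly count primes up to 3563: π(3563) = 499. The PNT approximation gives 3563/ln(3563) ≈ 3563/8.17836 ≈ 435.66. Relative error (π(x) − x/ln(x)) / π(x) ≈ 12.69%; the approximation is known to undercount slightly (Li(x) is a better estimate).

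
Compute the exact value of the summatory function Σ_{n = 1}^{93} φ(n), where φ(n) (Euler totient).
Σ_{n ≤ 93} φ(n) = 2656

Compute φ(n) for each 1 ≤ n ≤ 93: φ(1) = 1, φ(2) = 1, φ(3) = 2, φ(4) = 2, φ(5) = 4, φ(6) = 2, φ(7) = 6, φ(8) = 4, φ(9) = 6, φ(10) = 4, φ(11) = 10, φ(12) = 4, φ(13) = 12, φ(14) = 6, φ(15) = 8, φ(16) = 8, φ(17) = 16, φ(18) = 6, φ(19) = 18, φ(20) = 8, φ(21) = 12, φ(22) = 10, φ(23) = 22, φ(24) = 8, φ(25) = 20, φ(26) = 12, φ(27) = 18, φ(28) = 12, φ(29) = 28, φ(30) = 8, φ(31) = 30, φ(32) = 16, φ(33) = 20, φ(34) = 16, φ(35) = 24, φ(36) = 12, φ(37) = 36, φ(38) = 18, φ(39) = 24, φ(40) = 16, φ(41) = 40, φ(42) = 12, φ(43) = 42, φ(44) = 20, φ(45) = 24, φ(46) = 22, φ(47) = 46, φ(48) = 16, φ(49) = 42, φ(50) = 20, φ(51) = 32, φ(52) = 24, φ(53) = 52, φ(54) = 18, φ(55) = 40, φ(56) = 24, φ(57) = 36, φ(58) = 28, φ(59) = 58, φ(60) = 16, φ(61) = 60, φ(62) = 30, φ(63) = 36, φ(64) = 32, φ(65) = 48, φ(66) = 20, φ(67) = 66, φ(68) = 32, φ(69) = 44, φ(70) = 24, φ(71) = 70, φ(72) = 24, φ(73) = 72, φ(74) = 36, φ(75) = 40, φ(76) = 36, φ(77) = 60, φ(78) = 24, φ(79) = 78, φ(80) = 32, φ(81) = 54, φ(82) = 40, φ(83) = 82, φ(84) = 24, φ(85) = 64, φ(86) = 42, φ(87) = 56, φ(88) = 40, φ(89) = 88, φ(90) = 24, φ(91) = 72, φ(92) = 44, φ(93) = 60. Summing all 93 values: 2656. (Average order: Σ_{n ≤ x} φ(n) ~ (3/π²) x². For x = 93, (3/π²)·93² ≈ 2628.98.)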